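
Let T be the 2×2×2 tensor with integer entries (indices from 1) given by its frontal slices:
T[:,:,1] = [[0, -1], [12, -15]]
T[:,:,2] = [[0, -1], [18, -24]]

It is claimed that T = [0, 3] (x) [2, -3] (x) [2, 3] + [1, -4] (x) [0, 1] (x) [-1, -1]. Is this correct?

No

Reconstruct entry (2,2,1) from the claimed factors: Σₗ aₗ[2]bₗ[2]cₗ[1] = (3)·(-3)·(2) + (-4)·(1)·(-1) = -14, but T[2,2,1] = -15. The claim is false.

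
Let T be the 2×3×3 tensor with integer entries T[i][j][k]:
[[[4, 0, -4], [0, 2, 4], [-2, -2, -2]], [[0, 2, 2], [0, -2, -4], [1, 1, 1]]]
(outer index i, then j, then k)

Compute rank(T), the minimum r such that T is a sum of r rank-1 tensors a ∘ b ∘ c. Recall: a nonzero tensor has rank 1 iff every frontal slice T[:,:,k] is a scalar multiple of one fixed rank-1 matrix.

Lower bound: the mode-2 unfolding of T (rows indexed by j, columns by (i,k) = (0,0), (0,1), (0,2), (1,0), (1,1), (1,2)) is [[4, 0, -4, 0, 2, 2], [0, 2, 4, 0, -2, -4], [-2, -2, -2, 1, 1, 1]].
There the 3×3 minor on rows j ∈ {0, 1, 2}, columns (i,k) ∈ {(0,0), (0,1), (1,0)} is det [[4, 0, 0], [0, 2, 0], [-2, -2, 1]] = 8 ≠ 0, so this unfolding has rank ≥ 3; CP rank is at least every unfolding rank, so rank(T) ≥ 3. (This is only a lower bound: in general the CP rank may exceed every unfolding rank, so we still need to exhibit 3 rank-1 terms summing to T.)
Upper bound: T is a sum of 3 rank-1 terms, T = [0, 1] ∘ [1, 0, 0] ∘ [2, 0, -4] + [1, -1] ∘ [2, -1, 0] ∘ [0, -2, -4] + [2, -1] ∘ [2, 0, -1] ∘ [1, 1, 1] (written with every a and b primitive with positive leading entry and the scale carried by c; CP decompositions are not unique, and this one is verified by expanding entrywise), so rank(T) ≤ 3.
These bounds meet, so rank(T) = 3.

3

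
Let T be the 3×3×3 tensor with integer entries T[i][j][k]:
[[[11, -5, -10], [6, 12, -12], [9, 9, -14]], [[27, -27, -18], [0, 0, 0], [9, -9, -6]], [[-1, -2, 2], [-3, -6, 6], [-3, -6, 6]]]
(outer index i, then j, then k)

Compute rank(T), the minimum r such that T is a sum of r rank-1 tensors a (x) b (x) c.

2

Lower bound: the mode-2 unfolding of T (rows indexed by j, columns by (i,k) = (0,0), (0,1), (0,2), (1,0), (1,1), (1,2), (2,0), (2,1), (2,2)) is [[11, -5, -10, 27, -27, -18, -1, -2, 2], [6, 12, -12, 0, 0, 0, -3, -6, 6], [9, 9, -14, 9, -9, -6, -3, -6, 6]].
There the 2×2 minor on rows j ∈ {0, 1}, columns (i,k) ∈ {(0,0), (0,1)} is det [[11, -5], [6, 12]] = 162 ≠ 0, so this unfolding has rank ≥ 2; CP rank is at least every unfolding rank, so rank(T) ≥ 2. (Flattening ranks never certify an upper bound on CP rank; for that we must actually write T with 2 rank-1 terms.)
Upper bound — finding two terms. Write S_k = T[:,:,k] for the frontal slices: S₀ = [[11, 6, 9], [27, 0, 9], [-1, -3, -3]], S₁ = [[-5, 12, 9], [-27, 0, -9], [-2, -6, -6]], S₂ = [[-10, -12, -14], [-18, 0, -6], [2, 6, 6]].
If T = a₁ (x) b₁ (x) c₁ + a₂ (x) b₂ (x) c₂ then each S_k = c₁[k]·a₁b₁ᵀ + c₂[k]·a₂b₂ᵀ. S₀ and S₁ are linearly independent, so a₁b₁ᵀ and a₂b₂ᵀ must span the same plane of matrices: they are the rank-1 matrices of the form x·S₀ + y·S₁.
The 2×2 minor of x·S₀ + y·S₁ on rows {0,1}, columns {0,1} is −162·x² − 162·xy + 324·y² = (-162)·(x + 2·y)(x − y), vanishing at (x:y) = (2:-1) and (1:1).
M₁ = 2·S₀ − S₁ = [[27, 0, 9], [81, 0, 27], [0, 0, 0]] = 9·[1, 3, 0][3, 0, 1]ᵀ and M₂ = S₀ + S₁ = [[6, 18, 18], [0, 0, 0], [-3, -9, -9]] = 3·[2, 0, -1][1, 3, 3]ᵀ, so take a₁ = [1, 3, 0], b₁ = [3, 0, 1], a₂ = [2, 0, -1], b₂ = [1, 3, 3].
Each slice is an integer combination of E₁ = a₁b₁ᵀ and E₂ = a₂b₂ᵀ: S₀ = 3·E₁ + E₂, S₁ = −3·E₁ + 2·E₂, S₂ = −2·E₁ − 2·E₂; reading off coefficients, c₁ = [3, -3, -2] and c₂ = [1, 2, -2].
Hence T = [1, 3, 0] (x) [3, 0, 1] (x) [3, -3, -2] + [2, 0, -1] (x) [1, 3, 3] (x) [1, 2, -2], so rank(T) ≤ 2.
These bounds meet, so rank(T) = 2.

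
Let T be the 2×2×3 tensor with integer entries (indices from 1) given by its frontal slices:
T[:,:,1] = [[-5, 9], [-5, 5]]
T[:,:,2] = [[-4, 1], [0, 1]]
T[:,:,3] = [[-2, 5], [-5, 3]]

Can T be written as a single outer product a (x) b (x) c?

The mode-3 unfolding of T (rows indexed by k, columns by (i,j) = (1,1), (1,2), (2,1), (2,2)) is [[-5, 9, -5, 5], [-4, 1, 0, 1], [-2, 5, -5, 3]].
There the 3×3 minor on rows k ∈ {1, 2, 3}, columns (i,j) ∈ {(1,1), (1,2), (2,1)} is det [[-5, 9, -5], [-4, 1, 0], [-2, 5, -5]] = -65 ≠ 0, so this unfolding has rank ≥ 3; CP rank is at least every unfolding rank, so rank(T) ≥ 3.
In particular rank(T) ≥ 3 > 1, so T is not rank-1.

No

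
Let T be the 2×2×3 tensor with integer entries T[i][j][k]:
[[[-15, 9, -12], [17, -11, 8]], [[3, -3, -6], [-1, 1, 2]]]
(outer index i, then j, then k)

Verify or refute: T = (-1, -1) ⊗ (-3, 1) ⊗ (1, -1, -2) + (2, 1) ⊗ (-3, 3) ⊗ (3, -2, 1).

Reconstruct entry (1,0,0) from the claimed factors: Σₗ aₗ[1]bₗ[0]cₗ[0] = (-1)·(-3)·(1) + (1)·(-3)·(3) = -6, but T[1,0,0] = 3. The claim is false.

No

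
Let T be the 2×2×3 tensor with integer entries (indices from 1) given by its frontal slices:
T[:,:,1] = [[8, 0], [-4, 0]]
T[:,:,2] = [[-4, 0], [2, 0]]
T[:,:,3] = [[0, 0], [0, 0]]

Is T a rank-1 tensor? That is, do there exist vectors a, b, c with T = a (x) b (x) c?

If T = a (x) b (x) c then every fibre of T is a multiple of the corresponding factor, so read the factors off the fibres through the nonzero entry T[1,1,1] = 8.
The mode-1 fibre T[:,1,1] = [8, -4] gives a = [2, -1] (primitive direction); the mode-2 fibre T[1,:,1] = [8, 0] gives b = [1, 0]; then c[k] = T[1,1,k] / (a[1]·b[1]) = [8, -4, 0] / 2 = [4, -2, 0].
Expanding [2, -1] (x) [1, 0] (x) [4, -2, 0] reproduces all 12 entries of T, so T = [2, -1] (x) [1, 0] (x) [4, -2, 0] and rank(T) ≤ 1.
Equivalently every frontal slice T[:,:,k] is c[k] times the rank-1 matrix [2, -1] (x) [1, 0]. So T has rank 1 (it is nonzero).

Yes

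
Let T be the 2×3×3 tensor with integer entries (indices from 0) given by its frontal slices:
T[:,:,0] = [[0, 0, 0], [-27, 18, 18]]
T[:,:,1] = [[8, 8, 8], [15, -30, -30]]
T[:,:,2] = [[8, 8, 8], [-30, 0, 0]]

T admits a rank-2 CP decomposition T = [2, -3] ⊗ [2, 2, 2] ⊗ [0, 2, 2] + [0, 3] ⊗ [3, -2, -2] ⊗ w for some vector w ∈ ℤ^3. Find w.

Subtract the known terms from T to get the rank-1 residual R = [0, 3] ⊗ [3, -2, -2] ⊗ w, so R[i,j,k] = a[i]·b[j]·w[k]. Pick indices with nonzero a[1]·b[0] = (3)·(3) = 9. Only the fibre through (1,0,·) is needed: R[1,0,:] = T[1,0,:] − Σₗ aₗ[1]bₗ[0]cₗ = [-27, 15, -30] − (-3)·(2)·[0, 2, 2] = [-27, 27, -18]. Then w[k] = R[1,0,k] / 9 for each k, giving w = [-27, 27, -18] / 9 = [-3, 3, -2].

w = [-3, 3, -2]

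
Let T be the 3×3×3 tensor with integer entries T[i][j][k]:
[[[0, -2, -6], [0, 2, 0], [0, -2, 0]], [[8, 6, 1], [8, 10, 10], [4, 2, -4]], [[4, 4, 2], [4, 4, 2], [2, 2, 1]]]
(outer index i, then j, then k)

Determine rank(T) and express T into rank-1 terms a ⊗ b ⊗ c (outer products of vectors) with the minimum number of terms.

rank(T) = 3

Lower bound: the mode-2 unfolding of T (rows indexed by j, columns by (i,k) = (0,0), (0,1), (0,2), (1,0), (1,1), (1,2), (2,0), (2,1), (2,2)) is [[0, -2, -6, 8, 6, 1, 4, 4, 2], [0, 2, 0, 8, 10, 10, 4, 4, 2], [0, -2, 0, 4, 2, -4, 2, 2, 1]].
There the 3×3 minor on rows j ∈ {0, 1, 2}, columns (i,k) ∈ {(0,1), (0,2), (1,0)} is det [[-2, -6, 8], [2, 0, 8], [-2, 0, 4]] = 144 ≠ 0, so this unfolding has rank ≥ 3; CP rank is at least every unfolding rank, so rank(T) ≥ 3. (Flattening ranks never certify an upper bound on CP rank; for that we must actually write T with 3 rank-1 terms.)
Upper bound: T is a sum of 3 rank-1 terms, T = [0, 2, 1] ⊗ [2, 2, 1] ⊗ [2, 2, 1] + [1, 1, 0] ⊗ [1, -1, 1] ⊗ [0, -2, -4] + [2, -1, 0] ⊗ [1, 2, -2] ⊗ [0, 0, -1] (one valid choice — decompositions are not unique — normalised so each a, b is primitive with positive first nonzero entry; check it by expanding all entries), so rank(T) ≤ 3.
These bounds meet, so rank(T) = 3.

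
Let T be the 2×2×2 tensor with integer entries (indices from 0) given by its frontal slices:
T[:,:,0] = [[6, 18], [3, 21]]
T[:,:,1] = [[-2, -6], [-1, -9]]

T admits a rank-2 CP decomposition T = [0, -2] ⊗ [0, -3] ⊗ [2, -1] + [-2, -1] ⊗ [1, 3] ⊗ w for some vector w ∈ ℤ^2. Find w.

w = [-3, 1]

Subtract the known terms from T to get the rank-1 residual R = [-2, -1] ⊗ [1, 3] ⊗ w, so R[i,j,k] = a[i]·b[j]·w[k]. Pick indices with nonzero a[0]·b[0] = (-2)·(1) = -2. Only the fibre through (0,0,·) is needed: R[0,0,:] = T[0,0,:] − Σₗ aₗ[0]bₗ[0]cₗ = [6, -2] − (0)·(0)·[2, -1] = [6, -2]. Then w[k] = R[0,0,k] / -2 for each k, giving w = [6, -2] / -2 = [-3, 1].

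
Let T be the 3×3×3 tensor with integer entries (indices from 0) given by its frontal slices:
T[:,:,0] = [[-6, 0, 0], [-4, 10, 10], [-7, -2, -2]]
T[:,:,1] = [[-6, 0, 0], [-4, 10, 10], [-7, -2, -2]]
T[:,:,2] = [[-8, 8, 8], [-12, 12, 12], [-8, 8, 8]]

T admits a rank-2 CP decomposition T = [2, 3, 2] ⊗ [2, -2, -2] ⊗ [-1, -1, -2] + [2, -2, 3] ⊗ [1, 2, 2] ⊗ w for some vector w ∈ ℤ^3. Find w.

w = [-1, -1, 0]

Subtract the known terms from T to get the rank-1 residual R = [2, -2, 3] ⊗ [1, 2, 2] ⊗ w, so R[i,j,k] = a[i]·b[j]·w[k]. Pick indices with nonzero a[0]·b[0] = (2)·(1) = 2. Only the fibre through (0,0,·) is needed: R[0,0,:] = T[0,0,:] − Σₗ aₗ[0]bₗ[0]cₗ = [-6, -6, -8] − (2)·(2)·[-1, -1, -2] = [-2, -2, 0]. Then w[k] = R[0,0,k] / 2 for each k, giving w = [-2, -2, 0] / 2 = [-1, -1, 0].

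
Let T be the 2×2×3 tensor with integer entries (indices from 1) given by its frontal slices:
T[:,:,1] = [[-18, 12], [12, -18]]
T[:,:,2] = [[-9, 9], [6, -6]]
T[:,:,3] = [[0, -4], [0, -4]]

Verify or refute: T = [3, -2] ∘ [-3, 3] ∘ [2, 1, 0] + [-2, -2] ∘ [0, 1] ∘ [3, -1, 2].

No

Reconstruct entry (1,2,2) from the claimed factors: Σₗ aₗ[1]bₗ[2]cₗ[2] = (3)·(3)·(1) + (-2)·(1)·(-1) = 11, but T[1,2,2] = 9. The claim is false.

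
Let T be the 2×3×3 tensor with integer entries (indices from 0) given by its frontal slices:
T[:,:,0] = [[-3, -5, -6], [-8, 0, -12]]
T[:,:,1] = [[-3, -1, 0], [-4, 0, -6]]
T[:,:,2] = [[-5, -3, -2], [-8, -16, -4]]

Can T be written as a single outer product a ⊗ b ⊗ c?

No

The mode-3 unfolding of T (rows indexed by k, columns by (i,j) = (0,0), (0,1), (0,2), (1,0), (1,1), (1,2)) is [[-3, -5, -6, -8, 0, -12], [-3, -1, 0, -4, 0, -6], [-5, -3, -2, -8, -16, -4]].
There the 3×3 minor on rows k ∈ {0, 1, 2}, columns (i,j) ∈ {(0,0), (0,1), (1,1)} is det [[-3, -5, 0], [-3, -1, 0], [-5, -3, -16]] = 192 ≠ 0, so this unfolding has rank ≥ 3; CP rank is at least every unfolding rank, so rank(T) ≥ 3.
In particular rank(T) ≥ 3 > 1, so T is not rank-1.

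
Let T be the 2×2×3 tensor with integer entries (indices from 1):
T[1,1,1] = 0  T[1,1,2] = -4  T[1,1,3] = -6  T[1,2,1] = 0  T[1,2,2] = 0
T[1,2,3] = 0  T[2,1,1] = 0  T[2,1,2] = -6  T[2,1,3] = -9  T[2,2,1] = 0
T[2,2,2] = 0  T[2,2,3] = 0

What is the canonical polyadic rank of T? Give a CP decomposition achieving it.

rank(T) = 1

Lower bound: T ≠ 0 (e.g. T[1,1,2] = -4), so rank(T) ≥ 1.
Upper bound: if T = a ⊗ b ⊗ c then every fibre of T is a multiple of the corresponding factor, so read the factors off the fibres through the nonzero entry T[1,1,2] = -4.
The mode-1 fibre T[:,1,2] = [-4, -6] gives a = (2, 3) (primitive direction); the mode-2 fibre T[1,:,2] = [-4, 0] gives b = (1, 0); then c[k] = T[1,1,k] / (a[1]·b[1]) = [0, -4, -6] / 2 = (0, -2, -3).
Expanding (2, 3) ⊗ (1, 0) ⊗ (0, -2, -3) reproduces all 12 entries of T, so T = (2, 3) ⊗ (1, 0) ⊗ (0, -2, -3) and rank(T) ≤ 1.
These bounds meet, so rank(T) = 1.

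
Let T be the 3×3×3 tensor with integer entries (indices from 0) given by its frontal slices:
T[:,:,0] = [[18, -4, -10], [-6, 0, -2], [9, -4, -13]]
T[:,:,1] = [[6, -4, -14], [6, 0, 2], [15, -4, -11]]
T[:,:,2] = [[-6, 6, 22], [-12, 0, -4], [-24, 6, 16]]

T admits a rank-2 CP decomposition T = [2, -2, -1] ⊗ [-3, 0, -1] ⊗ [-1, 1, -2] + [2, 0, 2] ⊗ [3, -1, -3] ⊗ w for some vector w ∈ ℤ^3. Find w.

Subtract the known terms from T to get the rank-1 residual R = [2, 0, 2] ⊗ [3, -1, -3] ⊗ w, so R[i,j,k] = a[i]·b[j]·w[k]. Pick indices with nonzero a[0]·b[0] = (2)·(3) = 6. Only the fibre through (0,0,·) is needed: R[0,0,:] = T[0,0,:] − Σₗ aₗ[0]bₗ[0]cₗ = [18, 6, -6] − (2)·(-3)·[-1, 1, -2] = [12, 12, -18]. Then w[k] = R[0,0,k] / 6 for each k, giving w = [12, 12, -18] / 6 = [2, 2, -3].

w = [2, 2, -3]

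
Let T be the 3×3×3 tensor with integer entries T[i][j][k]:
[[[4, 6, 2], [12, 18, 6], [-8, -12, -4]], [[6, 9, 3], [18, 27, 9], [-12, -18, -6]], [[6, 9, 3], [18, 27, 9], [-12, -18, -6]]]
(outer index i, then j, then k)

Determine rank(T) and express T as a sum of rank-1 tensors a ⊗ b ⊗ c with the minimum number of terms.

Lower bound: T ≠ 0 (e.g. T[0,0,0] = 4), so rank(T) ≥ 1.
Upper bound: if T = a ⊗ b ⊗ c then every fibre of T is a multiple of the corresponding factor, so read the factors off the fibres through the nonzero entry T[0,0,0] = 4.
The mode-1 fibre T[:,0,0] = [4, 6, 6] gives a = [2, 3, 3] (primitive direction); the mode-2 fibre T[0,:,0] = [4, 12, -8] gives b = [1, 3, -2]; then c[k] = T[0,0,k] / (a[0]·b[0]) = [4, 6, 2] / 2 = [2, 3, 1].
Expanding [2, 3, 3] ⊗ [1, 3, -2] ⊗ [2, 3, 1] reproduces all 27 entries of T, so T = [2, 3, 3] ⊗ [1, 3, -2] ⊗ [2, 3, 1] and rank(T) ≤ 1.
These bounds meet, so rank(T) = 1.

rank(T) = 1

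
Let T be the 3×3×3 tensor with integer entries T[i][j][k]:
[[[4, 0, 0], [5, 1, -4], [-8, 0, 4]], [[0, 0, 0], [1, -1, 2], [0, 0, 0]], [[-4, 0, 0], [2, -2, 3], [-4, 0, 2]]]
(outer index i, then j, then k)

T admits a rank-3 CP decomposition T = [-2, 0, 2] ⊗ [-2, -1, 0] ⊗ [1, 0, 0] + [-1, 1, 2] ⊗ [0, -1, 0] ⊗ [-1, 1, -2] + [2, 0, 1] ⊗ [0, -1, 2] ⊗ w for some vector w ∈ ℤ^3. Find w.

w = [-2, 0, 1]

Subtract the known terms from T to get the rank-1 residual R = [2, 0, 1] ⊗ [0, -1, 2] ⊗ w, so R[i,j,k] = a[i]·b[j]·w[k]. Pick indices with nonzero a[0]·b[1] = (2)·(-1) = -2. Only the fibre through (0,1,·) is needed: R[0,1,:] = T[0,1,:] − Σₗ aₗ[0]bₗ[1]cₗ = [5, 1, -4] − (-2)·(-1)·[1, 0, 0] − (-1)·(-1)·[-1, 1, -2] = [4, 0, -2]. Then w[k] = R[0,1,k] / -2 for each k, giving w = [4, 0, -2] / -2 = [-2, 0, 1].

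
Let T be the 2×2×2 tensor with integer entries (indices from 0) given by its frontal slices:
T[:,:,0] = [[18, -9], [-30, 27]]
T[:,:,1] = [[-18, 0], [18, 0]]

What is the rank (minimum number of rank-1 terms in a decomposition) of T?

2

Lower bound: the mode-3 unfolding of T (rows indexed by k, columns by (i,j) = (0,0), (0,1), (1,0), (1,1)) is [[18, -9, -30, 27], [-18, 0, 18, 0]].
There the 2×2 minor on rows k ∈ {0, 1}, columns (i,j) ∈ {(0,0), (0,1)} is det [[18, -9], [-18, 0]] = -162 ≠ 0, so this unfolding has rank ≥ 2; CP rank is at least every unfolding rank, so rank(T) ≥ 2. (Unfolding ranks only ever bound the CP rank from below — rank(T) can be strictly larger than all of them — so the matching upper bound has to come from an explicit 2-term decomposition.)
Upper bound — finding two terms. Write S_k = T[:,:,k] for the frontal slices: S₀ = [[18, -9], [-30, 27]], S₁ = [[-18, 0], [18, 0]].
If T = a₁ ⊗ b₁ ⊗ c₁ + a₂ ⊗ b₂ ⊗ c₂ then each S_k = c₁[k]·a₁b₁ᵀ + c₂[k]·a₂b₂ᵀ. S₀ and S₁ are linearly independent, so a₁b₁ᵀ and a₂b₂ᵀ must span the same plane of matrices: they are the rank-1 matrices of the form x·S₀ + y·S₁.
det(x·S₀ + y·S₁) is 216·x² − 324·xy = 108·(2·x − 3·y)(x), vanishing at (x:y) = (3:2) and (0:1).
M₁ = 3·S₀ + 2·S₁ = [[18, -27], [-54, 81]] = 9·(1, -3)(2, -3)ᵀ and M₂ = S₁ = [[-18, 0], [18, 0]] = (-18)·(1, -1)(1, 0)ᵀ, so take a₁ = (1, -3), b₁ = (2, -3), a₂ = (1, -1), b₂ = (1, 0).
Each slice is an integer combination of E₁ = a₁b₁ᵀ and E₂ = a₂b₂ᵀ: S₀ = 3·E₁ + 12·E₂, S₁ = −18·E₂; reading off coefficients, c₁ = (3, 0) and c₂ = (12, -18).
Hence T = (1, -3) ⊗ (2, -3) ⊗ (3, 0) + (1, -1) ⊗ (1, 0) ⊗ (12, -18), so rank(T) ≤ 2.
These bounds meet, so rank(T) = 2.
Check entry T[0,1,0] = -9: (1)·(-3)·(3) + (1)·(0)·(12) = -9.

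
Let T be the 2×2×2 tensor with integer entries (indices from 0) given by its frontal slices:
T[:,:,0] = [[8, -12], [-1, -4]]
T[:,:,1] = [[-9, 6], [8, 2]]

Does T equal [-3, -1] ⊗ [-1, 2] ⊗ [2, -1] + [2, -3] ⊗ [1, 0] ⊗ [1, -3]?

Reconstruct entrywise from the claimed factors. For example, T[1,0,0] = -1 and Σₗ aₗ[1]bₗ[0]cₗ[0] = (-1)·(-1)·(2) + (-3)·(1)·(1) = -1; checking all 8 entries, every one matches. The claim holds.

Yes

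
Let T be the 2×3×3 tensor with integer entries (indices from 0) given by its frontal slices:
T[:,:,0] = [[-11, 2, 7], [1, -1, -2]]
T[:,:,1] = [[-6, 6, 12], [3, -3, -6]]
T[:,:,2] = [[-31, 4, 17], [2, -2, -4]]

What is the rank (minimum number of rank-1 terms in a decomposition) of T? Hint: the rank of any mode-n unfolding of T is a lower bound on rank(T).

Lower bound: in the mode-2 unfolding of T (rows indexed by j, columns by (i,k)) the 2×2 minor on rows j ∈ {0, 1}, columns (i,k) ∈ {(0,0), (0,1)} is det [[-11, -6], [2, 6]] = -54 ≠ 0, so that unfolding has rank ≥ 2 and hence rank(T) ≥ 2 (CP rank is at least every unfolding rank, though it can be larger).
Upper bound: with S_k = T[:,:,k], the two rank-1 terms a₁b₁ᵀ, a₂b₂ᵀ are the rank-1 members of the pencil x·S₀ + y·S₁.
The 2×2 minor of x·S₀ + y·S₁ on rows {0,1}, columns {0,1} is 9·x² + 27·xy = 9·(x + 3·y)(x), vanishing at (x:y) = (3:-1) and (0:1).
M₁ = 3·S₀ − S₁ = [[-27, 0, 9], [0, 0, 0]] = (-9)·[1, 0][3, 0, -1]ᵀ and M₂ = S₁ = [[-6, 6, 12], [3, -3, -6]] = (-3)·[2, -1][1, -1, -2]ᵀ, so take a₁ = [1, 0], b₁ = [3, 0, -1], a₂ = [2, -1], b₂ = [1, -1, -2].
Each slice is an integer combination of E₁ = a₁b₁ᵀ and E₂ = a₂b₂ᵀ: S₀ = −3·E₁ − E₂, S₁ = −3·E₂, S₂ = −9·E₁ − 2·E₂; reading off coefficients, c₁ = [-3, 0, -9] and c₂ = [-1, -3, -2].
Hence T = [1, 0] (x) [3, 0, -1] (x) [-3, 0, -9] + [2, -1] (x) [1, -1, -2] (x) [-1, -3, -2], so rank(T) ≤ 2.
These bounds meet, so rank(T) = 2.

2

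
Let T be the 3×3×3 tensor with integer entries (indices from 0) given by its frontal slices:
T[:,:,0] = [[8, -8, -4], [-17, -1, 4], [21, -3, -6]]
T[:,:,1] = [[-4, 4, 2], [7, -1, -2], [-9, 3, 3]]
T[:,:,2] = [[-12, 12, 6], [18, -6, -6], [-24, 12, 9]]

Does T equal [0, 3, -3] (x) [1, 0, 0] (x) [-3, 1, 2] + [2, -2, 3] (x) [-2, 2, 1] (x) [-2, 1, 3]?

Reconstruct entry (1,1,0) from the claimed factors: Σₗ aₗ[1]bₗ[1]cₗ[0] = (3)·(0)·(-3) + (-2)·(2)·(-2) = 8, but T[1,1,0] = -1. The claim is false.

No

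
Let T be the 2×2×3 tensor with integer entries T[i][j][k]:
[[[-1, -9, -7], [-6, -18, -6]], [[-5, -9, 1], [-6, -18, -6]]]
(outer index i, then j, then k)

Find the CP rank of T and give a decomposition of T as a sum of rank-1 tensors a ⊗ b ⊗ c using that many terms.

rank(T) = 2

Lower bound: the mode-3 unfolding of T (rows indexed by k, columns by (i,j) = (0,0), (0,1), (1,0), (1,1)) is [[-1, -6, -5, -6], [-9, -18, -9, -18], [-7, -6, 1, -6]].
There the 2×2 minor on rows k ∈ {0, 1}, columns (i,j) ∈ {(0,0), (0,1)} is det [[-1, -6], [-9, -18]] = -36 ≠ 0, so this unfolding has rank ≥ 2; CP rank is at least every unfolding rank, so rank(T) ≥ 2. (This is only a lower bound: in general the CP rank may exceed every unfolding rank, so we still need to exhibit 2 rank-1 terms summing to T.)
Upper bound — finding two terms. Write S_k = T[:,:,k] for the frontal slices: S₀ = [[-1, -6], [-5, -6]], S₁ = [[-9, -18], [-9, -18]], S₂ = [[-7, -6], [1, -6]].
If T = a₁ ⊗ b₁ ⊗ c₁ + a₂ ⊗ b₂ ⊗ c₂ then each S_k = c₁[k]·a₁b₁ᵀ + c₂[k]·a₂b₂ᵀ. S₀ and S₁ are linearly independent, so a₁b₁ᵀ and a₂b₂ᵀ must span the same plane of matrices: they are the rank-1 matrices of the form x·S₀ + y·S₁.
det(x·S₀ + y·S₁) is −24·x² − 72·xy = (-24)·(x + 3·y)(x), vanishing at (x:y) = (3:-1) and (0:1).
M₁ = 3·S₀ − S₁ = [[6, 0], [-6, 0]] = 6·(1, -1)(1, 0)ᵀ and M₂ = S₁ = [[-9, -18], [-9, -18]] = (-9)·(1, 1)(1, 2)ᵀ, so take a₁ = (1, -1), b₁ = (1, 0), a₂ = (1, 1), b₂ = (1, 2).
Each slice is an integer combination of E₁ = a₁b₁ᵀ and E₂ = a₂b₂ᵀ: S₀ = 2·E₁ − 3·E₂, S₁ = −9·E₂, S₂ = −4·E₁ − 3·E₂; reading off coefficients, c₁ = (2, 0, -4) and c₂ = (-3, -9, -3).
Hence T = (1, -1) ⊗ (1, 0) ⊗ (2, 0, -4) + (1, 1) ⊗ (1, 2) ⊗ (-3, -9, -3), so rank(T) ≤ 2.
These bounds meet, so rank(T) = 2.
Check entry T[0,1,1] = -18: (1)·(0)·(0) + (1)·(2)·(-9) = -18.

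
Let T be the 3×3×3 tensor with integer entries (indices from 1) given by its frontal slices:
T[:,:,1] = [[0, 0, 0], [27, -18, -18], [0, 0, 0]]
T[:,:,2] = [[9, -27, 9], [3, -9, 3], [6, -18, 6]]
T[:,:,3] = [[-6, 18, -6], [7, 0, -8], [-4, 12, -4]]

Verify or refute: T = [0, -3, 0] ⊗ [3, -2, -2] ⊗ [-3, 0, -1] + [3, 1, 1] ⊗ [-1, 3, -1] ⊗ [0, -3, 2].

Reconstruct entry (3,1,2) from the claimed factors: Σₗ aₗ[3]bₗ[1]cₗ[2] = (0)·(3)·(0) + (1)·(-1)·(-3) = 3, but T[3,1,2] = 6. The claim is false.

No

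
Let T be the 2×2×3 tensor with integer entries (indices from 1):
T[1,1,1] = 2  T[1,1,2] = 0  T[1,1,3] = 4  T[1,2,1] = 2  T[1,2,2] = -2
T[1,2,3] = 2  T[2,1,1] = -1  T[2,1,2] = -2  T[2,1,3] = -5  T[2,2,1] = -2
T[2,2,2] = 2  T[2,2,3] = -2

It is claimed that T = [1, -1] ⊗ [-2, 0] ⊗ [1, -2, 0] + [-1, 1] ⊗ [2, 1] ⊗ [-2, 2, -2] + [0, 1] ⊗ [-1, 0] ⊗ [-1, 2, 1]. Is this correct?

Reconstruct entrywise from the claimed factors. For example, T[1,2,1] = 2 and Σₗ aₗ[1]bₗ[2]cₗ[1] = (1)·(0)·(1) + (-1)·(1)·(-2) + (0)·(0)·(-1) = 2; checking all 12 entries, every one matches. The claim holds.

Yes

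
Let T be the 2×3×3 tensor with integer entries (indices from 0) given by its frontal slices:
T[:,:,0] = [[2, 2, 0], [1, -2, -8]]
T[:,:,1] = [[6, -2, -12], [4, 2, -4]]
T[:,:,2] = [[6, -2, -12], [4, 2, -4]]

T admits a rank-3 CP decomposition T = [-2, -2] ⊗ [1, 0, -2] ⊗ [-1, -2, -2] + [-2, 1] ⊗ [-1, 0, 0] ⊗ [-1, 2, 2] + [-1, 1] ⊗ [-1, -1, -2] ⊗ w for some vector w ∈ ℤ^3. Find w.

Subtract the known terms from T to get the rank-1 residual R = [-1, 1] ⊗ [-1, -1, -2] ⊗ w, so R[i,j,k] = a[i]·b[j]·w[k]. Pick indices with nonzero a[0]·b[0] = (-1)·(-1) = 1. Only the fibre through (0,0,·) is needed: R[0,0,:] = T[0,0,:] − Σₗ aₗ[0]bₗ[0]cₗ = [2, 6, 6] − (-2)·(1)·[-1, -2, -2] − (-2)·(-1)·[-1, 2, 2] = [2, -2, -2]. Then w[k] = R[0,0,k] / 1 for each k, giving w = [2, -2, -2] / 1 = [2, -2, -2].

w = [2, -2, -2]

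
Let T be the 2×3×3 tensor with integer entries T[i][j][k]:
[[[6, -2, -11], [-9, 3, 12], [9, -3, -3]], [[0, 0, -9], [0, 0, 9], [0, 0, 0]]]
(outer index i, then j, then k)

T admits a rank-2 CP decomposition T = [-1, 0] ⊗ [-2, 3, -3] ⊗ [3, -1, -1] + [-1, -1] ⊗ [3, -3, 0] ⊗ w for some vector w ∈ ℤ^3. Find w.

w = [0, 0, 3]

Subtract the known terms from T to get the rank-1 residual R = [-1, -1] ⊗ [3, -3, 0] ⊗ w, so R[i,j,k] = a[i]·b[j]·w[k]. Pick indices with nonzero a[0]·b[0] = (-1)·(3) = -3. Only the fibre through (0,0,·) is needed: R[0,0,:] = T[0,0,:] − Σₗ aₗ[0]bₗ[0]cₗ = [6, -2, -11] − (-1)·(-2)·[3, -1, -1] = [0, 0, -9]. Then w[k] = R[0,0,k] / -3 for each k, giving w = [0, 0, -9] / -3 = [0, 0, 3].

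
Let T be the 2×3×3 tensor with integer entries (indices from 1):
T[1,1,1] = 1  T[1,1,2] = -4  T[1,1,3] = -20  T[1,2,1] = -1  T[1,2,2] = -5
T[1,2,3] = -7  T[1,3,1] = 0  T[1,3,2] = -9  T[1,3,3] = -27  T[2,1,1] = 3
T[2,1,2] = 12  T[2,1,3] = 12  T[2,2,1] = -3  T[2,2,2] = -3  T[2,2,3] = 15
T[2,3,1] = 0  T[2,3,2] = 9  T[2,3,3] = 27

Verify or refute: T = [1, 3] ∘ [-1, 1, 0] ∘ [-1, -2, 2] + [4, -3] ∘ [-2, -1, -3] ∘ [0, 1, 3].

Reconstruct entry (1,1,2) from the claimed factors: Σₗ aₗ[1]bₗ[1]cₗ[2] = (1)·(-1)·(-2) + (4)·(-2)·(1) = -6, but T[1,1,2] = -4. The claim is false.

No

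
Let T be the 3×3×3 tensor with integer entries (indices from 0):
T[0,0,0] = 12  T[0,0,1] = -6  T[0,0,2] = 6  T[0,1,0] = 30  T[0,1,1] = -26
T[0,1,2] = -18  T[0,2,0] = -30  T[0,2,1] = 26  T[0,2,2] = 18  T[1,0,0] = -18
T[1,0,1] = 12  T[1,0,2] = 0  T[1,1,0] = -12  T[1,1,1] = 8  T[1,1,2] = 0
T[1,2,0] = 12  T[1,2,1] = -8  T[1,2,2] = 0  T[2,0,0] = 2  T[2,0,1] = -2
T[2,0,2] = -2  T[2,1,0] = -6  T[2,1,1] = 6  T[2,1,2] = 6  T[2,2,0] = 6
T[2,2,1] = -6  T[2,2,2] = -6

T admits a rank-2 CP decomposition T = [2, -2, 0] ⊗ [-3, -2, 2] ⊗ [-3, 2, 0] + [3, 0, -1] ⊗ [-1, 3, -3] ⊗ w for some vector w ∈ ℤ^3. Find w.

Subtract the known terms from T to get the rank-1 residual R = [3, 0, -1] ⊗ [-1, 3, -3] ⊗ w, so R[i,j,k] = a[i]·b[j]·w[k]. Pick indices with nonzero a[0]·b[0] = (3)·(-1) = -3. Only the fibre through (0,0,·) is needed: R[0,0,:] = T[0,0,:] − Σₗ aₗ[0]bₗ[0]cₗ = [12, -6, 6] − (2)·(-3)·[-3, 2, 0] = [-6, 6, 6]. Then w[k] = R[0,0,k] / -3 for each k, giving w = [-6, 6, 6] / -3 = [2, -2, -2].

w = [2, -2, -2]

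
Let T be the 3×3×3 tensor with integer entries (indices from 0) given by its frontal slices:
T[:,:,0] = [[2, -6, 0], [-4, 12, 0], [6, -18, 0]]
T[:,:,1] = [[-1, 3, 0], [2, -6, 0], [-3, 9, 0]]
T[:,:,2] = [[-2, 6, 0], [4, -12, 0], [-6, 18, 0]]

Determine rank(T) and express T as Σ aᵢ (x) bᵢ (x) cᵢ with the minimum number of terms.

Lower bound: T ≠ 0 (e.g. T[0,0,0] = 2), so rank(T) ≥ 1.
Upper bound: if T = a (x) b (x) c then every fibre of T is a multiple of the corresponding factor, so read the factors off the fibres through the nonzero entry T[0,0,0] = 2.
The mode-1 fibre T[:,0,0] = [2, -4, 6] gives a = [1, -2, 3] (primitive direction); the mode-2 fibre T[0,:,0] = [2, -6, 0] gives b = [1, -3, 0]; then c[k] = T[0,0,k] / (a[0]·b[0]) = [2, -1, -2] / 1 = [2, -1, -2].
Expanding [1, -2, 3] (x) [1, -3, 0] (x) [2, -1, -2] reproduces all 27 entries of T, so T = [1, -2, 3] (x) [1, -3, 0] (x) [2, -1, -2] and rank(T) ≤ 1.
These bounds meet, so rank(T) = 1.

rank(T) = 1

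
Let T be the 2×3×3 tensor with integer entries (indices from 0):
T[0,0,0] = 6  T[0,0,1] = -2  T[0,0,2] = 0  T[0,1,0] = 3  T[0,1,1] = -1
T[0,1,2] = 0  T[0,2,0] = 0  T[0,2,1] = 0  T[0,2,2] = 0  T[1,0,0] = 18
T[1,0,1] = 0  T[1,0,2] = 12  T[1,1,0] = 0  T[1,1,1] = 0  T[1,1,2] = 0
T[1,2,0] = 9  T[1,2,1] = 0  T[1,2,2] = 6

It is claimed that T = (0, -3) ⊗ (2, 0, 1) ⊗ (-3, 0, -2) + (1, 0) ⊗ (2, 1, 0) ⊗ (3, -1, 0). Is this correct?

Reconstruct entrywise from the claimed factors. For example, T[1,1,0] = 0 and Σₗ aₗ[1]bₗ[1]cₗ[0] = (-3)·(0)·(-3) + (0)·(1)·(3) = 0; checking all 18 entries, every one matches. The claim holds.

Yes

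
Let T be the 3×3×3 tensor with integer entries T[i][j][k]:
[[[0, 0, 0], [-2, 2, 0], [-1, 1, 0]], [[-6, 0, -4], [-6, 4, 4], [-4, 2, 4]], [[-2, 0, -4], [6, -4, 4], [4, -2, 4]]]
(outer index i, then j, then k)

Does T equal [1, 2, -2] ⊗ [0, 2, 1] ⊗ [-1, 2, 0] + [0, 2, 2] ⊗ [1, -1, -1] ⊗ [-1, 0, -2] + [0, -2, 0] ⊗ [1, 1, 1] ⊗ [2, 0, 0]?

No

Reconstruct entry (0,1,1) from the claimed factors: Σₗ aₗ[0]bₗ[1]cₗ[1] = (1)·(2)·(2) + (0)·(-1)·(0) + (0)·(1)·(0) = 4, but T[0,1,1] = 2. The claim is false.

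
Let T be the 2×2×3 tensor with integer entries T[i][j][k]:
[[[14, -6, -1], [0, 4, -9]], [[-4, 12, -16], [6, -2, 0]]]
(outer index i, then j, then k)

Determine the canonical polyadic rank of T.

Lower bound: the mode-3 unfolding of T (rows indexed by k, columns by (i,j) = (0,0), (0,1), (1,0), (1,1)) is [[14, 0, -4, 6], [-6, 4, 12, -2], [-1, -9, -16, 0]].
There the 3×3 minor on rows k ∈ {0, 1, 2}, columns (i,j) ∈ {(0,0), (0,1), (1,0)} is det [[14, 0, -4], [-6, 4, 12], [-1, -9, -16]] = 384 ≠ 0, so this unfolding has rank ≥ 3; CP rank is at least every unfolding rank, so rank(T) ≥ 3. (Flattening ranks never certify an upper bound on CP rank; for that we must actually write T with 3 rank-1 terms.)
Upper bound: T is a sum of 3 rank-1 terms, T = (1, -1) ∘ (2, -1) ∘ (4, -4, 4) + (1, 0) ∘ (1, 1) ∘ (2, -2, -1) + (1, 1) ∘ (2, 1) ∘ (2, 2, -4) (one valid choice — decompositions are not unique — normalised so each a, b is primitive with positive first nonzero entry; check it by expanding all entries), so rank(T) ≤ 3.
These bounds meet, so rank(T) = 3.
Check entry T[0,0,0] = 14: (1)·(2)·(4) + (1)·(1)·(2) + (1)·(2)·(2) = 14.

3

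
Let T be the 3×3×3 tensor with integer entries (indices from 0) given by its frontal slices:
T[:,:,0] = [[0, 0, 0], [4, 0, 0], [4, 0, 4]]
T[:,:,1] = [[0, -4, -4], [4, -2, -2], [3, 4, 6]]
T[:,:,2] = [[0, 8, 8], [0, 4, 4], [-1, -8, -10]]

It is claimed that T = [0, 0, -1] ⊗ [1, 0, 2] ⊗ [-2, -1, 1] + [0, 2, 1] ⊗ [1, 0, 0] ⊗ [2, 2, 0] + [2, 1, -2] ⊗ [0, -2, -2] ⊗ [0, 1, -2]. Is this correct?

Yes

Reconstruct entrywise from the claimed factors. For example, T[2,1,0] = 0 and Σₗ aₗ[2]bₗ[1]cₗ[0] = (-1)·(0)·(-2) + (1)·(0)·(2) + (-2)·(-2)·(0) = 0; checking all 27 entries, every one matches. The claim holds.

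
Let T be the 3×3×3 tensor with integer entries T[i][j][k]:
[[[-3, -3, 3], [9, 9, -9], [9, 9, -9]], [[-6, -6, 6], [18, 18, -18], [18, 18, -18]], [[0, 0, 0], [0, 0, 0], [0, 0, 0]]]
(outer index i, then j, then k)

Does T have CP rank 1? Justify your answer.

If T = a ⊗ b ⊗ c then every fibre of T is a multiple of the corresponding factor, so read the factors off the fibres through the nonzero entry T[0,0,0] = -3.
The mode-1 fibre T[:,0,0] = [-3, -6, 0] gives a = [1, 2, 0] (primitive direction); the mode-2 fibre T[0,:,0] = [-3, 9, 9] gives b = [1, -3, -3]; then c[k] = T[0,0,k] / (a[0]·b[0]) = [-3, -3, 3] / 1 = [-3, -3, 3].
Expanding [1, 2, 0] ⊗ [1, -3, -3] ⊗ [-3, -3, 3] reproduces all 27 entries of T, so T = [1, 2, 0] ⊗ [1, -3, -3] ⊗ [-3, -3, 3] and rank(T) ≤ 1.
Equivalently every frontal slice T[:,:,k] is c[k] times the rank-1 matrix [1, 2, 0] ⊗ [1, -3, -3]. So T has rank 1 (it is nonzero).

Yes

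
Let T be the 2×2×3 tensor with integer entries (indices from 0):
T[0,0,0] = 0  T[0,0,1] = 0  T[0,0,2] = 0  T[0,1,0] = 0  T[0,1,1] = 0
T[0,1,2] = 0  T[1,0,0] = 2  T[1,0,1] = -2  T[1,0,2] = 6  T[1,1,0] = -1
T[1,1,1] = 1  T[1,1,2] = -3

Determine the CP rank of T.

Lower bound: T ≠ 0 (e.g. T[1,0,0] = 2), so rank(T) ≥ 1.
Upper bound: if T = a (x) b (x) c then every fibre of T is a multiple of the corresponding factor, so read the factors off the fibres through the nonzero entry T[1,0,0] = 2.
The mode-1 fibre T[:,0,0] = [0, 2] gives a = (0, 1) (primitive direction); the mode-2 fibre T[1,:,0] = [2, -1] gives b = (2, -1); then c[k] = T[1,0,k] / (a[1]·b[0]) = [2, -2, 6] / 2 = (1, -1, 3).
Expanding (0, 1) (x) (2, -1) (x) (1, -1, 3) reproduces all 12 entries of T, so T = (0, 1) (x) (2, -1) (x) (1, -1, 3) and rank(T) ≤ 1.
These bounds meet, so rank(T) = 1.

1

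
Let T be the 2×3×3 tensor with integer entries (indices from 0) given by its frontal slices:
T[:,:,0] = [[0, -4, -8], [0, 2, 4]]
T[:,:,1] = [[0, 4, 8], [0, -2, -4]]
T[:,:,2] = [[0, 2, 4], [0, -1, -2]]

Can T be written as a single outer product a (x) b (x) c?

Yes

The mode-1 fibre T[:,1,0] = [-4, 2] gives a = (2, -1) (primitive direction); the mode-2 fibre T[0,:,0] = [0, -4, -8] gives b = (0, 1, 2); then c[k] = T[0,1,k] / (a[0]·b[1]) = [-4, 4, 2] / 2 = (-2, 2, 1).
Expanding (2, -1) (x) (0, 1, 2) (x) (-2, 2, 1) reproduces all 18 entries of T, so T = (2, -1) (x) (0, 1, 2) (x) (-2, 2, 1) and rank(T) ≤ 1.
Equivalently every frontal slice T[:,:,k] is c[k] times the rank-1 matrix (2, -1) (x) (0, 1, 2). So T has rank 1 (it is nonzero).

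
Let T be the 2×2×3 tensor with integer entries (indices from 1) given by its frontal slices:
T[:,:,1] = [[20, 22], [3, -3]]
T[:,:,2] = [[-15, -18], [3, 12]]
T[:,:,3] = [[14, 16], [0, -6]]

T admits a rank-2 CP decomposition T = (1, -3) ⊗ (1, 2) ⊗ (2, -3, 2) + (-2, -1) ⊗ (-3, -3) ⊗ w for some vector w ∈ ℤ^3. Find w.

Subtract the known terms from T to get the rank-1 residual R = (-2, -1) ⊗ (-3, -3) ⊗ w, so R[i,j,k] = a[i]·b[j]·w[k]. Pick indices with nonzero a[1]·b[1] = (-2)·(-3) = 6. Only the fibre through (1,1,·) is needed: R[1,1,:] = T[1,1,:] − Σₗ aₗ[1]bₗ[1]cₗ = [20, -15, 14] − (1)·(1)·(2, -3, 2) = [18, -12, 12]. Then w[k] = R[1,1,k] / 6 for each k, giving w = [18, -12, 12] / 6 = (3, -2, 2).

w = (3, -2, 2)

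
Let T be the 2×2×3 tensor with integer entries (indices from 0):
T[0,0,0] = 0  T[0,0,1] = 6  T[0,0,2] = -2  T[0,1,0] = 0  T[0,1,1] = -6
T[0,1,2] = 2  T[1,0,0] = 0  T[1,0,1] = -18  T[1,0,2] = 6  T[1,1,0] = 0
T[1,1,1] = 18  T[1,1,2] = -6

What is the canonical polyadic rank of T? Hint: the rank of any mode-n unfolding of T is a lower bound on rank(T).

1

Lower bound: T ≠ 0 (e.g. T[0,0,1] = 6), so rank(T) ≥ 1.
Upper bound: if T = a ⊗ b ⊗ c then every fibre of T is a multiple of the corresponding factor, so read the factors off the fibres through the nonzero entry T[0,0,1] = 6.
The mode-1 fibre T[:,0,1] = [6, -18] gives a = (1, -3) (primitive direction); the mode-2 fibre T[0,:,1] = [6, -6] gives b = (1, -1); then c[k] = T[0,0,k] / (a[0]·b[0]) = [0, 6, -2] / 1 = (0, 6, -2).
Expanding (1, -3) ⊗ (1, -1) ⊗ (0, 6, -2) reproduces all 12 entries of T, so T = (1, -3) ⊗ (1, -1) ⊗ (0, 6, -2) and rank(T) ≤ 1.
These bounds meet, so rank(T) = 1.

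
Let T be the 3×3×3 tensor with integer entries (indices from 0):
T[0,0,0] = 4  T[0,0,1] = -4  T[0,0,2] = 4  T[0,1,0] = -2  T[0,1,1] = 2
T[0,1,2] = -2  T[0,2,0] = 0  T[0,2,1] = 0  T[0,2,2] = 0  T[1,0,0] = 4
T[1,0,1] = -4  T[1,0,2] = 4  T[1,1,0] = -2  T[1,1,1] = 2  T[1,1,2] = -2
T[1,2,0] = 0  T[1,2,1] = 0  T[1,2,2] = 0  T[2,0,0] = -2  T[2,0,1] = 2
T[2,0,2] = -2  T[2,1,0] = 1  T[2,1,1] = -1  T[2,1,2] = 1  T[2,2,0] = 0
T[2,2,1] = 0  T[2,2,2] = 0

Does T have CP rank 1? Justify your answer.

The mode-1 fibre T[:,0,0] = [4, 4, -2] gives a = (2, 2, -1) (primitive direction); the mode-2 fibre T[0,:,0] = [4, -2, 0] gives b = (2, -1, 0); then c[k] = T[0,0,k] / (a[0]·b[0]) = [4, -4, 4] / 4 = (1, -1, 1).
Expanding (2, 2, -1) ⊗ (2, -1, 0) ⊗ (1, -1, 1) reproduces all 27 entries of T, so T = (2, 2, -1) ⊗ (2, -1, 0) ⊗ (1, -1, 1) and rank(T) ≤ 1.
Equivalently every frontal slice T[:,:,k] is c[k] times the rank-1 matrix (2, 2, -1) ⊗ (2, -1, 0). So T has rank 1 (it is nonzero).

Yes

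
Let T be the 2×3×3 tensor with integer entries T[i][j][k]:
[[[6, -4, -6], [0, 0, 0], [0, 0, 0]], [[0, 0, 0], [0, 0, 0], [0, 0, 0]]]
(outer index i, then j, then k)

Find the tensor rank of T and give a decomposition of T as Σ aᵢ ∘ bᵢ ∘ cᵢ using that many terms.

rank(T) = 1

Lower bound: T ≠ 0 (e.g. T[0,0,0] = 6), so rank(T) ≥ 1.
Upper bound: the mode-1 fibre T[:,0,0] = [6, 0] gives a = (1, 0) (primitive direction); the mode-2 fibre T[0,:,0] = [6, 0, 0] gives b = (1, 0, 0); then c[k] = T[0,0,k] / (a[0]·b[0]) = [6, -4, -6] / 1 = (6, -4, -6).
Expanding (1, 0) ∘ (1, 0, 0) ∘ (6, -4, -6) reproduces all 18 entries of T, so T = (1, 0) ∘ (1, 0, 0) ∘ (6, -4, -6) and rank(T) ≤ 1.
These bounds meet, so rank(T) = 1.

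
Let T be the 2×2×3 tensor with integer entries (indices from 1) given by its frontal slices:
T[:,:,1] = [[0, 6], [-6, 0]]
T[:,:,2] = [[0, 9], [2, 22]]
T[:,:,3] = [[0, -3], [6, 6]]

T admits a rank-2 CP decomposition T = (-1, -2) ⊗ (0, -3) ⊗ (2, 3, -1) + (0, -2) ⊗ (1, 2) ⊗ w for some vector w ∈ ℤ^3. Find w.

Subtract the known terms from T to get the rank-1 residual R = (0, -2) ⊗ (1, 2) ⊗ w, so R[i,j,k] = a[i]·b[j]·w[k]. Pick indices with nonzero a[2]·b[1] = (-2)·(1) = -2. Only the fibre through (2,1,·) is needed: R[2,1,:] = T[2,1,:] − Σₗ aₗ[2]bₗ[1]cₗ = [-6, 2, 6] − (-2)·(0)·(2, 3, -1) = [-6, 2, 6]. Then w[k] = R[2,1,k] / -2 for each k, giving w = [-6, 2, 6] / -2 = (3, -1, -3).

w = (3, -1, -3)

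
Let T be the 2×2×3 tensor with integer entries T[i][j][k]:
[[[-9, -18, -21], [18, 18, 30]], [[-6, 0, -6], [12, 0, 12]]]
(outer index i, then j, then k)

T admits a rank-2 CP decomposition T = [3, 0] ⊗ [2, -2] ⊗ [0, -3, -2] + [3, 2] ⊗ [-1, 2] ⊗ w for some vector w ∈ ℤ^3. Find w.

w = [3, 0, 3]

Subtract the known terms from T to get the rank-1 residual R = [3, 2] ⊗ [-1, 2] ⊗ w, so R[i,j,k] = a[i]·b[j]·w[k]. Pick indices with nonzero a[0]·b[0] = (3)·(-1) = -3. Only the fibre through (0,0,·) is needed: R[0,0,:] = T[0,0,:] − Σₗ aₗ[0]bₗ[0]cₗ = [-9, -18, -21] − (3)·(2)·[0, -3, -2] = [-9, 0, -9]. Then w[k] = R[0,0,k] / -3 for each k, giving w = [-9, 0, -9] / -3 = [3, 0, 3].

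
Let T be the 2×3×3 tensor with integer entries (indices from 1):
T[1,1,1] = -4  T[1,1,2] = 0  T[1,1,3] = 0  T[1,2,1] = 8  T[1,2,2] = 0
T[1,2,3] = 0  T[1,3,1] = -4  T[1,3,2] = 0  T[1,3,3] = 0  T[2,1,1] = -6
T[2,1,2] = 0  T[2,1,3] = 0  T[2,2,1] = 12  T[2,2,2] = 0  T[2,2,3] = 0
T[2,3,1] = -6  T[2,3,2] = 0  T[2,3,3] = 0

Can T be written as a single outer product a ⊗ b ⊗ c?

If T = a ⊗ b ⊗ c then every fibre of T is a multiple of the corresponding factor, so read the factors off the fibres through the nonzero entry T[1,1,1] = -4.
The mode-1 fibre T[:,1,1] = [-4, -6] gives a = (2, 3) (primitive direction); the mode-2 fibre T[1,:,1] = [-4, 8, -4] gives b = (1, -2, 1); then c[k] = T[1,1,k] / (a[1]·b[1]) = [-4, 0, 0] / 2 = (-2, 0, 0).
Expanding (2, 3) ⊗ (1, -2, 1) ⊗ (-2, 0, 0) reproduces all 18 entries of T, so T = (2, 3) ⊗ (1, -2, 1) ⊗ (-2, 0, 0) and rank(T) ≤ 1.
Equivalently every frontal slice T[:,:,k] is c[k] times the rank-1 matrix (2, 3) ⊗ (1, -2, 1). So T has rank 1 (it is nonzero).

Yes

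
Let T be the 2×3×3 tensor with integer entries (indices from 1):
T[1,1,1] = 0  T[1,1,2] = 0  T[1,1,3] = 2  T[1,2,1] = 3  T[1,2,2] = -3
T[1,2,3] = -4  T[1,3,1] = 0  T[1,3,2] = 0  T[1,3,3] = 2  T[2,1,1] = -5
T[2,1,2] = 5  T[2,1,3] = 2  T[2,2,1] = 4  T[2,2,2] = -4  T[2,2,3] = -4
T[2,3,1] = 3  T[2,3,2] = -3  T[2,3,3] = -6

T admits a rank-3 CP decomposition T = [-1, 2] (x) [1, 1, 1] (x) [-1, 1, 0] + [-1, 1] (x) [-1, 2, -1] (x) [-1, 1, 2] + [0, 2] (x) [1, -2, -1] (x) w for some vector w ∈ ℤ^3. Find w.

Subtract the known terms from T to get the rank-1 residual R = [0, 2] (x) [1, -2, -1] (x) w, so R[i,j,k] = a[i]·b[j]·w[k]. Pick indices with nonzero a[2]·b[1] = (2)·(1) = 2. Only the fibre through (2,1,·) is needed: R[2,1,:] = T[2,1,:] − Σₗ aₗ[2]bₗ[1]cₗ = [-5, 5, 2] − (2)·(1)·[-1, 1, 0] − (1)·(-1)·[-1, 1, 2] = [-4, 4, 4]. Then w[k] = R[2,1,k] / 2 for each k, giving w = [-4, 4, 4] / 2 = [-2, 2, 2].

w = [-2, 2, 2]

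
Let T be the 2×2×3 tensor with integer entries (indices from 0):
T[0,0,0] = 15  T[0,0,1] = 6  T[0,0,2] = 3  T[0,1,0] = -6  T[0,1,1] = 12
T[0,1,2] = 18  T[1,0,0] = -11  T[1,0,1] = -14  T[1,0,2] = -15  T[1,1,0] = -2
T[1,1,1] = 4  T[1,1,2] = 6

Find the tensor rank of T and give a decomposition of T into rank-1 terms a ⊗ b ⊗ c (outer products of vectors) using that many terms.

Lower bound: in the mode-1 unfolding of T (rows indexed by i, columns by (j,k)) the 2×2 minor on rows i ∈ {0, 1}, columns (j,k) ∈ {(0,0), (0,1)} is det [[15, 6], [-11, -14]] = -144 ≠ 0, so that unfolding has rank ≥ 2 and hence rank(T) ≥ 2 (CP rank is at least every unfolding rank, though it can be larger).
Upper bound: with S_k = T[:,:,k], the two rank-1 terms a₁b₁ᵀ, a₂b₂ᵀ are the rank-1 members of the pencil x·S₀ + y·S₁.
det(x·S₀ + y·S₁) is −96·x² + 96·xy + 192·y² = (-96)·(x − 2·y)(x + y), vanishing at (x:y) = (2:1) and (1:-1).
M₁ = 2·S₀ + S₁ = [[36, 0], [-36, 0]] = 36·(1, -1)(1, 0)ᵀ and M₂ = S₀ − S₁ = [[9, -18], [3, -6]] = 3·(3, 1)(1, -2)ᵀ, so take a₁ = (1, -1), b₁ = (1, 0), a₂ = (3, 1), b₂ = (1, -2).
Each slice is an integer combination of E₁ = a₁b₁ᵀ and E₂ = a₂b₂ᵀ: S₀ = 12·E₁ + E₂, S₁ = 12·E₁ − 2·E₂, S₂ = 12·E₁ − 3·E₂; reading off coefficients, c₁ = (12, 12, 12) and c₂ = (1, -2, -3).
Hence T = (1, -1) ⊗ (1, 0) ⊗ (12, 12, 12) + (3, 1) ⊗ (1, -2) ⊗ (1, -2, -3), so rank(T) ≤ 2.
These bounds meet, so rank(T) = 2.

rank(T) = 2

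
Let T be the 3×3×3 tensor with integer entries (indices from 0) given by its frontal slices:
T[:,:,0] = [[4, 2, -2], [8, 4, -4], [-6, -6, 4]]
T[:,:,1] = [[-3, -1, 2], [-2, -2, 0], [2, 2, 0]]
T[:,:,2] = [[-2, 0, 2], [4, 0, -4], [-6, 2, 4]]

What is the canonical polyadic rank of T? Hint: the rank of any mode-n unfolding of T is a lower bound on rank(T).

Lower bound: in the mode-2 unfolding of T (rows indexed by j, columns by (i,k)) the 3×3 minor on rows j ∈ {0, 1, 2}, columns (i,k) ∈ {(0,0), (0,1), (2,0)} is det [[4, -3, -6], [2, -1, -6], [-2, 2, 4]] = 8 ≠ 0, so that unfolding has rank ≥ 3 and hence rank(T) ≥ 3 (CP rank is at least every unfolding rank, though it can be larger).
Upper bound: T is a sum of 3 rank-1 terms, T = [0, 0, 1] ⊗ [1, -1, 0] ⊗ [2, 0, -2] + [1, -2, 2] ⊗ [1, 0, -1] ⊗ [0, -1, -2] + [1, 2, -2] ⊗ [2, 1, -1] ⊗ [2, -1, 0] (written with every a and b primitive with positive leading entry and the scale carried by c; CP decompositions are not unique, and this one is verified by expanding entrywise), so rank(T) ≤ 3.
These bounds meet, so rank(T) = 3.

3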